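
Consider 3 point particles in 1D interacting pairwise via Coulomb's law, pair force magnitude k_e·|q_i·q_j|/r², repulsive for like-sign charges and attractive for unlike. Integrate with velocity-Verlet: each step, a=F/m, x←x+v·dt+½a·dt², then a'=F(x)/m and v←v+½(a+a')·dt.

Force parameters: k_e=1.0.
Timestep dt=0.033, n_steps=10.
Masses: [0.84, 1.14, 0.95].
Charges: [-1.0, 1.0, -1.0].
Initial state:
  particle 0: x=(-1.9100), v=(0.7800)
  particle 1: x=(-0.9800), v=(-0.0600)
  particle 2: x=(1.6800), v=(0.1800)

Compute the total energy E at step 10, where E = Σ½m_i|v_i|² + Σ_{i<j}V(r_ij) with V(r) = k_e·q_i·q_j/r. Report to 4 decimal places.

-0.8913

step 0: x0=(-1.9100) x1=(-0.9800) x2=(1.6800)
step 1: x0=(-1.8836) x1=(-0.9825) x2=(1.6859)
step 2: x0=(-1.8556) x1=(-0.9860) x2=(1.6917)
step 3: x0=(-1.8261) x1=(-0.9906) x2=(1.6975)
step 4: x0=(-1.7948) x1=(-0.9965) x2=(1.7032)
step 5: x0=(-1.7616) x1=(-1.0037) x2=(1.7088)
step 6: x0=(-1.7262) x1=(-1.0125) x2=(1.7144)
step 7: x0=(-1.6884) x1=(-1.0230) x2=(1.7199)
step 8: x0=(-1.6477) x1=(-1.0356) x2=(1.7254)
step 9: x0=(-1.6038) x1=(-1.0505) x2=(1.7308)
step 10: x0=(-1.5557) x1=(-1.0685) x2=(1.7362)
step 0 velocities: v0=(0.7800) v1=(-0.0600) v2=(0.1800)
step 0: KE=0.2730, PE=-1.1727, E=-0.8997
step 10 velocities: v0=(1.5383) v1=(-0.6038) v2=(0.1620)
step 10: KE=1.2142, PE=-2.1055, E=-0.8913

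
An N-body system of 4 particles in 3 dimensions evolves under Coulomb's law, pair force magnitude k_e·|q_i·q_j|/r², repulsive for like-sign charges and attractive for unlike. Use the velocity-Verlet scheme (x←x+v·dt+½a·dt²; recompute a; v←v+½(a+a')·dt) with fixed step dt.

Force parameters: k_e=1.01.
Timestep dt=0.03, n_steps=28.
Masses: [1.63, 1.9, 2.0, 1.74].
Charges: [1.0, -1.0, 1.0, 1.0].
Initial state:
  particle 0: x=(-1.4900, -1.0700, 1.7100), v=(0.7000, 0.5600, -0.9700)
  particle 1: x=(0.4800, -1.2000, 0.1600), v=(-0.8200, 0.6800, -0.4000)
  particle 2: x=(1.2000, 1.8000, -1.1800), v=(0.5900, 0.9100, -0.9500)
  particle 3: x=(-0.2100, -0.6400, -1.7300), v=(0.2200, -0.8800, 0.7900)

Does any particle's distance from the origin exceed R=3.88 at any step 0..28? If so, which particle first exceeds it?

no

step 0: x0=(-1.4900, -1.0700, 1.7100) x1=(0.4800, -1.2000, 0.1600) x2=(1.2000, 1.8000, -1.1800) x3=(-0.2100, -0.6400, -1.7300)
step 1: x0=(-1.4690, -1.0532, 1.6809) x1=(0.4554, -1.1796, 0.1480) x2=(1.2177, 1.8273, -1.2085) x3=(-0.2034, -0.6664, -1.7063)
step 2: x0=(-1.4479, -1.0364, 1.6518) x1=(0.4306, -1.1591, 0.1359) x2=(1.2355, 1.8546, -1.2370) x3=(-0.1968, -0.6930, -1.6825)
step 3: x0=(-1.4268, -1.0197, 1.6227) x1=(0.4058, -1.1385, 0.1237) x2=(1.2532, 1.8820, -1.2654) x3=(-0.1901, -0.7196, -1.6586)
step 4: x0=(-1.4056, -1.0030, 1.5936) x1=(0.3809, -1.1178, 0.1114) x2=(1.2710, 1.9094, -1.2939) x3=(-0.1834, -0.7462, -1.6346)
step 5: x0=(-1.3844, -0.9863, 1.5644) x1=(0.3559, -1.0971, 0.0991) x2=(1.2888, 1.9368, -1.3223) x3=(-0.1767, -0.7730, -1.6106)
step 6: x0=(-1.3632, -0.9696, 1.5353) x1=(0.3307, -1.0764, 0.0866) x2=(1.3067, 1.9642, -1.3508) x3=(-0.1699, -0.7998, -1.5864)
step 7: x0=(-1.3419, -0.9530, 1.5062) x1=(0.3055, -1.0555, 0.0741) x2=(1.3245, 1.9916, -1.3792) x3=(-0.1631, -0.8267, -1.5622)
step 8: x0=(-1.3205, -0.9363, 1.4770) x1=(0.2802, -1.0346, 0.0614) x2=(1.3424, 2.0191, -1.4076) x3=(-0.1563, -0.8537, -1.5378)
step 9: x0=(-1.2990, -0.9197, 1.4478) x1=(0.2547, -1.0137, 0.0486) x2=(1.3603, 2.0465, -1.4360) x3=(-0.1494, -0.8807, -1.5133)
step 10: x0=(-1.2775, -0.9031, 1.4186) x1=(0.2292, -0.9927, 0.0358) x2=(1.3782, 2.0740, -1.4645) x3=(-0.1424, -0.9078, -1.4886)
step 11: x0=(-1.2560, -0.8865, 1.3894) x1=(0.2035, -0.9716, 0.0228) x2=(1.3962, 2.1016, -1.4929) x3=(-0.1355, -0.9349, -1.4638)
step 12: x0=(-1.2344, -0.8700, 1.3601) x1=(0.1777, -0.9505, 0.0096) x2=(1.4141, 2.1291, -1.5213) x3=(-0.1284, -0.9621, -1.4388)
step 13: x0=(-1.2127, -0.8535, 1.3308) x1=(0.1517, -0.9294, -0.0037) x2=(1.4321, 2.1566, -1.5497) x3=(-0.1213, -0.9893, -1.4137)
step 14: x0=(-1.1909, -0.8369, 1.3015) x1=(0.1257, -0.9082, -0.0171) x2=(1.4501, 2.1842, -1.5781) x3=(-0.1142, -1.0166, -1.3883)
step 15: x0=(-1.1690, -0.8204, 1.2722) x1=(0.0995, -0.8871, -0.0307) x2=(1.4681, 2.2118, -1.6065) x3=(-0.1070, -1.0439, -1.3628)
step 16: x0=(-1.1471, -0.8040, 1.2428) x1=(0.0732, -0.8659, -0.0444) x2=(1.4861, 2.2393, -1.6349) x3=(-0.0998, -1.0711, -1.3370)
step 17: x0=(-1.1251, -0.7875, 1.2133) x1=(0.0468, -0.8447, -0.0584) x2=(1.5041, 2.2670, -1.6633) x3=(-0.0925, -1.0984, -1.3110)
step 18: x0=(-1.1030, -0.7710, 1.1838) x1=(0.0202, -0.8236, -0.0725) x2=(1.5222, 2.2946, -1.6917) x3=(-0.0852, -1.1257, -1.2847)
step 19: x0=(-1.0808, -0.7546, 1.1543) x1=(-0.0065, -0.8025, -0.0868) x2=(1.5402, 2.3222, -1.7201) x3=(-0.0778, -1.1529, -1.2582)
step 20: x0=(-1.0585, -0.7381, 1.1246) x1=(-0.0333, -0.7815, -0.1013) x2=(1.5583, 2.3499, -1.7485) x3=(-0.0704, -1.1801, -1.2314)
step 21: x0=(-1.0362, -0.7217, 1.0949) x1=(-0.0602, -0.7605, -0.1159) x2=(1.5763, 2.3775, -1.7769) x3=(-0.0630, -1.2071, -1.2043)
step 22: x0=(-1.0137, -0.7053, 1.0651) x1=(-0.0872, -0.7397, -0.1308) x2=(1.5944, 2.4052, -1.8053) x3=(-0.0555, -1.2341, -1.1770)
step 23: x0=(-0.9911, -0.6888, 1.0352) x1=(-0.1144, -0.7189, -0.1458) x2=(1.6125, 2.4329, -1.8337) x3=(-0.0481, -1.2610, -1.1493)
step 24: x0=(-0.9684, -0.6724, 1.0052) x1=(-0.1416, -0.6984, -0.1609) x2=(1.6306, 2.4606, -1.8621) x3=(-0.0406, -1.2877, -1.1214)
step 25: x0=(-0.9456, -0.6559, 0.9750) x1=(-0.1689, -0.6779, -0.1762) x2=(1.6487, 2.4883, -1.8905) x3=(-0.0332, -1.3143, -1.0932)
step 26: x0=(-0.9227, -0.6395, 0.9448) x1=(-0.1963, -0.6577, -0.1917) x2=(1.6668, 2.5160, -1.9189) x3=(-0.0258, -1.3406, -1.0648)
step 27: x0=(-0.8997, -0.6230, 0.9143) x1=(-0.2238, -0.6377, -0.2072) x2=(1.6849, 2.5438, -1.9474) x3=(-0.0184, -1.3668, -1.0361)
step 28: x0=(-0.8766, -0.6065, 0.8837) x1=(-0.2514, -0.6179, -0.2227) x2=(1.7030, 2.5715, -1.9758) x3=(-0.0110, -1.3928, -1.0072)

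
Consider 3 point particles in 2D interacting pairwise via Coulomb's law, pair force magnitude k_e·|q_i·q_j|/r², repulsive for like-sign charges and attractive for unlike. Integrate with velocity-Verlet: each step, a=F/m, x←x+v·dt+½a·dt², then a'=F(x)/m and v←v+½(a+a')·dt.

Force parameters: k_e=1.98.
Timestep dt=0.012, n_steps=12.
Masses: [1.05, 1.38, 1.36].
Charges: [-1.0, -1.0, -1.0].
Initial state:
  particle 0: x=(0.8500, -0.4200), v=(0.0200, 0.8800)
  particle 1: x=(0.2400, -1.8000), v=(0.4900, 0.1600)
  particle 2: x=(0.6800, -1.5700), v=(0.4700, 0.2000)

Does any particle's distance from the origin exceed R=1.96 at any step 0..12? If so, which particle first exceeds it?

no

step 0: x0=(0.8500, -0.4200) x1=(0.2400, -1.8000) x2=(0.6800, -1.5700)
step 1: x0=(0.8503, -0.4093) x1=(0.2455, -1.7983) x2=(0.6860, -1.5675)
step 2: x0=(0.8506, -0.3983) x1=(0.2502, -1.7971) x2=(0.6927, -1.5647)
step 3: x0=(0.8511, -0.3869) x1=(0.2542, -1.7964) x2=(0.7002, -1.5617)
step 4: x0=(0.8516, -0.3753) x1=(0.2573, -1.7961) x2=(0.7084, -1.5585)
step 5: x0=(0.8521, -0.3634) x1=(0.2598, -1.7962) x2=(0.7172, -1.5550)
step 6: x0=(0.8527, -0.3512) x1=(0.2615, -1.7968) x2=(0.7268, -1.5513)
step 7: x0=(0.8534, -0.3387) x1=(0.2626, -1.7979) x2=(0.7370, -1.5474)
step 8: x0=(0.8542, -0.3259) x1=(0.2630, -1.7993) x2=(0.7478, -1.5433)
step 9: x0=(0.8550, -0.3129) x1=(0.2627, -1.8011) x2=(0.7592, -1.5390)
step 10: x0=(0.8558, -0.2995) x1=(0.2618, -1.8034) x2=(0.7712, -1.5346)
step 11: x0=(0.8568, -0.2859) x1=(0.2604, -1.8059) x2=(0.7838, -1.5300)
step 12: x0=(0.8577, -0.2720) x1=(0.2584, -1.8089) x2=(0.7969, -1.5252)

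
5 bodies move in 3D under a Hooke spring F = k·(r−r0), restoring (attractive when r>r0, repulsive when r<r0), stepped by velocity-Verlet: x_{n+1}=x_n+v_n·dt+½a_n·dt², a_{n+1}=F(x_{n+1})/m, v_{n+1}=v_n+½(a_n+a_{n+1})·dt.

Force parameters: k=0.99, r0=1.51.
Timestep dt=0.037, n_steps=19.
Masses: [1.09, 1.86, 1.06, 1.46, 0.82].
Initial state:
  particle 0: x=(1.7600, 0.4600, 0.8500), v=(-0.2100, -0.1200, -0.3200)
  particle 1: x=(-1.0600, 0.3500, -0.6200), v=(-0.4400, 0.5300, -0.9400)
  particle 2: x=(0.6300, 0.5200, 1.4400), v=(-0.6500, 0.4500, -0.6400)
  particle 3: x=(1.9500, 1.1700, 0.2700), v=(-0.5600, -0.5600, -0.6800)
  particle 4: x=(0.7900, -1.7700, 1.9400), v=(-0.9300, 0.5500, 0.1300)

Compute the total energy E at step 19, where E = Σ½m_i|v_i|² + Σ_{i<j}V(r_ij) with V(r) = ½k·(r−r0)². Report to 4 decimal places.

12.6913

step 0: x0=(1.7600, 0.4600, 0.8500) x1=(-1.0600, 0.3500, -0.6200) x2=(0.6300, 0.5200, 1.4400) x3=(1.9500, 1.1700, 0.2700) x4=(0.7900, -1.7700, 1.9400)
step 1: x0=(1.7511, 0.4546, 0.8381) x1=(-1.0745, 0.3694, -0.6534) x2=(0.6056, 0.5362, 1.4158) x3=(1.9282, 1.1484, 0.2450) x4=(0.7555, -1.7457, 1.9422)
step 2: x0=(1.7399, 0.4475, 0.8262) x1=(-1.0854, 0.3882, -0.6842) x2=(0.5803, 0.5514, 1.3905) x3=(1.9041, 1.1252, 0.2203) x4=(0.7210, -1.7137, 1.9391)
step 3: x0=(1.7265, 0.4386, 0.8142) x1=(-1.0927, 0.4064, -0.7121) x2=(0.5543, 0.5656, 1.3642) x3=(1.8777, 1.1004, 0.1960) x4=(0.6863, -1.6740, 1.9306)
step 4: x0=(1.7107, 0.4280, 0.8022) x1=(-1.0965, 0.4241, -0.7374) x2=(0.5275, 0.5789, 1.3368) x3=(1.8492, 1.0742, 0.1719) x4=(0.6517, -1.6268, 1.9168)
step 5: x0=(1.6927, 0.4159, 0.7902) x1=(-1.0968, 0.4411, -0.7598) x2=(0.4999, 0.5914, 1.3083) x3=(1.8185, 1.0465, 0.1482) x4=(0.6171, -1.5726, 1.8977)
step 6: x0=(1.6725, 0.4022, 0.7781) x1=(-1.0938, 0.4576, -0.7796) x2=(0.4715, 0.6029, 1.2789) x3=(1.7857, 1.0175, 0.1246) x4=(0.5825, -1.5114, 1.8733)
step 7: x0=(1.6500, 0.3870, 0.7660) x1=(-1.0874, 0.4734, -0.7966) x2=(0.4424, 0.6137, 1.2484) x3=(1.7508, 0.9873, 0.1013) x4=(0.5481, -1.4437, 1.8437)
step 8: x0=(1.6254, 0.3706, 0.7539) x1=(-1.0778, 0.4886, -0.8110) x2=(0.4126, 0.6237, 1.2170) x3=(1.7138, 0.9560, 0.0782) x4=(0.5137, -1.3700, 1.8090)
step 9: x0=(1.5987, 0.3529, 0.7417) x1=(-1.0650, 0.5032, -0.8228) x2=(0.3820, 0.6331, 1.1846) x3=(1.6749, 0.9237, 0.0552) x4=(0.4794, -1.2905, 1.7695)
step 10: x0=(1.5700, 0.3341, 0.7294) x1=(-1.0493, 0.5171, -0.8321) x2=(0.3508, 0.6418, 1.1513) x3=(1.6340, 0.8904, 0.0324) x4=(0.4452, -1.2058, 1.7254)
step 11: x0=(1.5394, 0.3143, 0.7170) x1=(-1.0306, 0.5305, -0.8388) x2=(0.3189, 0.6501, 1.1170) x3=(1.5914, 0.8564, 0.0096) x4=(0.4111, -1.1165, 1.6768)
step 12: x0=(1.5070, 0.2937, 0.7046) x1=(-1.0093, 0.5432, -0.8433) x2=(0.2864, 0.6580, 1.0820) x3=(1.5471, 0.8218, -0.0132) x4=(0.3771, -1.0229, 1.6241)
step 13: x0=(1.4729, 0.2723, 0.6920) x1=(-0.9853, 0.5554, -0.8454) x2=(0.2532, 0.6657, 1.0460) x3=(1.5011, 0.7865, -0.0360) x4=(0.3432, -0.9256, 1.5674)
step 14: x0=(1.4373, 0.2503, 0.6792) x1=(-0.9589, 0.5670, -0.8454) x2=(0.2195, 0.6731, 1.0093) x3=(1.4536, 0.7509, -0.0588) x4=(0.3092, -0.8253, 1.5073)
step 15: x0=(1.4002, 0.2278, 0.6663) x1=(-0.9303, 0.5781, -0.8433) x2=(0.1852, 0.6805, 0.9718) x3=(1.4047, 0.7149, -0.0818) x4=(0.2752, -0.7224, 1.4439)
step 16: x0=(1.3619, 0.2049, 0.6532) x1=(-0.8995, 0.5887, -0.8394) x2=(0.1503, 0.6880, 0.9336) x3=(1.3545, 0.6786, -0.1049) x4=(0.2412, -0.6176, 1.3777)
step 17: x0=(1.3224, 0.1816, 0.6399) x1=(-0.8668, 0.5988, -0.8337) x2=(0.1150, 0.6957, 0.8947) x3=(1.3031, 0.6423, -0.1283) x4=(0.2069, -0.5112, 1.3091)
step 18: x0=(1.2821, 0.1582, 0.6264) x1=(-0.8324, 0.6084, -0.8263) x2=(0.0792, 0.7037, 0.8552) x3=(1.2507, 0.6059, -0.1520) x4=(0.1725, -0.4039, 1.2384)
step 19: x0=(1.2409, 0.1346, 0.6127) x1=(-0.7965, 0.6176, -0.8175) x2=(0.0430, 0.7122, 0.8151) x3=(1.1974, 0.5695, -0.1760) x4=(0.1377, -0.2961, 1.1660)
step 0 velocities: v0=(-0.2100, -0.1200, -0.3200) v1=(-0.4400, 0.5300, -0.9400) v2=(-0.6500, 0.4500, -0.6400) v3=(-0.5600, -0.5600, -0.6800) v4=(-0.9300, 0.5500, 0.1300)
step 0: KE=3.1800, PE=9.5203, E=12.7003
step 19 velocities: v0=(-1.1200, -0.6401, -0.3728) v1=(0.9903, 0.2441, 0.2549) v2=(-0.9847, 0.2371, -1.0913) v3=(-1.4508, -0.9808, -0.6535) v4=(-0.9461, 2.9143, -1.9741)
step 19: KE=11.1830, PE=1.5082, E=12.6913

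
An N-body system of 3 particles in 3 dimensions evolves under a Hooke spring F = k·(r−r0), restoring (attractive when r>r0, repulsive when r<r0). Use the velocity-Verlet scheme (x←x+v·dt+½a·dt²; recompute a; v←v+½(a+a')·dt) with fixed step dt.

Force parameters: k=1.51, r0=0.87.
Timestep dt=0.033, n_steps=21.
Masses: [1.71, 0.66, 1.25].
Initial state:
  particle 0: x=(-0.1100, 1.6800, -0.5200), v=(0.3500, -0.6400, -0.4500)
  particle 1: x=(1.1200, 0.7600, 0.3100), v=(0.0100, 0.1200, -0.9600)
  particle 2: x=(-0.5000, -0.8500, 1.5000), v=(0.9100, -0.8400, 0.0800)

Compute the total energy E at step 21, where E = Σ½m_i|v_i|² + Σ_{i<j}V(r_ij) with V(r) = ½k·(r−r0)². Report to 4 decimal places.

8.9854

step 0: x0=(-0.1100, 1.6800, -0.5200) x1=(1.1200, 0.7600, 0.3100) x2=(-0.5000, -0.8500, 1.5000)
step 1: x0=(-0.0983, 1.6578, -0.5339) x1=(1.1182, 0.7632, 0.2788) x2=(-0.4691, -0.8758, 1.5011)
step 2: x0=(-0.0863, 1.6333, -0.5461) x1=(1.1123, 0.7648, 0.2486) x2=(-0.4364, -0.8977, 1.4993)
step 3: x0=(-0.0739, 1.6067, -0.5564) x1=(1.1024, 0.7647, 0.2195) x2=(-0.4020, -0.9157, 1.4943)
step 4: x0=(-0.0613, 1.5779, -0.5649) x1=(1.0887, 0.7628, 0.1916) x2=(-0.3661, -0.9299, 1.4863)
step 5: x0=(-0.0484, 1.5470, -0.5716) x1=(1.0712, 0.7590, 0.1650) x2=(-0.3285, -0.9401, 1.4751)
step 6: x0=(-0.0352, 1.5140, -0.5766) x1=(1.0502, 0.7533, 0.1398) x2=(-0.2895, -0.9464, 1.4608)
step 7: x0=(-0.0217, 1.4789, -0.5798) x1=(1.0258, 0.7456, 0.1159) x2=(-0.2490, -0.9490, 1.4435)
step 8: x0=(-0.0080, 1.4419, -0.5814) x1=(0.9984, 0.7359, 0.0936) x2=(-0.2073, -0.9477, 1.4231)
step 9: x0=(0.0059, 1.4030, -0.5814) x1=(0.9680, 0.7241, 0.0727) x2=(-0.1643, -0.9428, 1.3996)
step 10: x0=(0.0201, 1.3622, -0.5797) x1=(0.9350, 0.7103, 0.0533) x2=(-0.1202, -0.9343, 1.3732)
step 11: x0=(0.0344, 1.3197, -0.5765) x1=(0.8996, 0.6945, 0.0356) x2=(-0.0751, -0.9222, 1.3438)
step 12: x0=(0.0489, 1.2754, -0.5719) x1=(0.8621, 0.6765, 0.0194) x2=(-0.0292, -0.9067, 1.3116)
step 13: x0=(0.0636, 1.2295, -0.5658) x1=(0.8226, 0.6566, 0.0047) x2=(0.0176, -0.8880, 1.2766)
step 14: x0=(0.0784, 1.1822, -0.5584) x1=(0.7816, 0.6347, -0.0083) x2=(0.0651, -0.8661, 1.2390)
step 15: x0=(0.0933, 1.1333, -0.5497) x1=(0.7392, 0.6108, -0.0197) x2=(0.1131, -0.8412, 1.1987)
step 16: x0=(0.1082, 1.0832, -0.5399) x1=(0.6958, 0.5851, -0.0296) x2=(0.1615, -0.8135, 1.1561)
step 17: x0=(0.1233, 1.0318, -0.5289) x1=(0.6516, 0.5575, -0.0380) x2=(0.2103, -0.7832, 1.1111)
step 18: x0=(0.1384, 0.9793, -0.5169) x1=(0.6068, 0.5281, -0.0449) x2=(0.2593, -0.7504, 1.0639)
step 19: x0=(0.1535, 0.9258, -0.5040) x1=(0.5616, 0.4971, -0.0503) x2=(0.3085, -0.7154, 1.0147)
step 20: x0=(0.1686, 0.8714, -0.4903) x1=(0.5164, 0.4645, -0.0542) x2=(0.3576, -0.6783, 0.9637)
step 21: x0=(0.1838, 0.8162, -0.4759) x1=(0.4711, 0.4304, -0.0568) x2=(0.4068, -0.6393, 0.9109)
step 0 velocities: v0=(0.3500, -0.6400, -0.4500) v1=(0.0100, 0.1200, -0.9600) v2=(0.9100, -0.8400, 0.0800)
step 0: KE=1.8996, PE=7.0909, E=8.9904
step 21 velocities: v0=(0.4601, -1.6824, 0.4467) v1=(-1.3671, -1.0547, -0.0579) v2=(1.4864, 1.2062, -1.6230)
step 21: KE=7.6929, PE=1.2925, E=8.9854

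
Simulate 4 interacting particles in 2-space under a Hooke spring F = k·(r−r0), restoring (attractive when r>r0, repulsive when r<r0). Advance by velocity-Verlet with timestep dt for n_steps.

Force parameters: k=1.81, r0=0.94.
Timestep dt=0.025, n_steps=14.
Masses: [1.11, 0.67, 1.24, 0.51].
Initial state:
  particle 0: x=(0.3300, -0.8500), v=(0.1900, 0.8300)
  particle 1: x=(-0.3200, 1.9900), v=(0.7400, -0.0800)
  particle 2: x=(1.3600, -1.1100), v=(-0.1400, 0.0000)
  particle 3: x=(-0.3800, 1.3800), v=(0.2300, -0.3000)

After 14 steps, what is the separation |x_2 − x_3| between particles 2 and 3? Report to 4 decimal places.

step 0: x0=(0.3300, -0.8500) x1=(-0.3200, 1.9900) x2=(1.3600, -1.1100) x3=(-0.3800, 1.3800)
step 1: x0=(0.3344, -0.8276) x1=(-0.3001, 1.9847) x2=(1.3553, -1.1082) x3=(-0.3725, 1.3688)
step 2: x0=(0.3380, -0.8020) x1=(-0.2773, 1.9730) x2=(1.3484, -1.1027) x3=(-0.3615, 1.3501)
step 3: x0=(0.3409, -0.7732) x1=(-0.2518, 1.9548) x2=(1.3392, -1.0936) x3=(-0.3471, 1.3243)
step 4: x0=(0.3431, -0.7414) x1=(-0.2235, 1.9304) x2=(1.3278, -1.0809) x3=(-0.3293, 1.2915)
step 5: x0=(0.3446, -0.7067) x1=(-0.1927, 1.8998) x2=(1.3142, -1.0648) x3=(-0.3084, 1.2519)
step 6: x0=(0.3455, -0.6692) x1=(-0.1594, 1.8632) x2=(1.2986, -1.0453) x3=(-0.2843, 1.2060)
step 7: x0=(0.3459, -0.6291) x1=(-0.1237, 1.8209) x2=(1.2811, -1.0225) x3=(-0.2574, 1.1540)
step 8: x0=(0.3456, -0.5866) x1=(-0.0857, 1.7730) x2=(1.2616, -0.9966) x3=(-0.2276, 1.0963)
step 9: x0=(0.3450, -0.5418) x1=(-0.0456, 1.7199) x2=(1.2404, -0.9677) x3=(-0.1953, 1.0334)
step 10: x0=(0.3438, -0.4950) x1=(-0.0036, 1.6618) x2=(1.2176, -0.9360) x3=(-0.1606, 0.9657)
step 11: x0=(0.3423, -0.4463) x1=(0.0402, 1.5991) x2=(1.1932, -0.9016) x3=(-0.1238, 0.8937)
step 12: x0=(0.3405, -0.3961) x1=(0.0857, 1.5321) x2=(1.1674, -0.8648) x3=(-0.0850, 0.8179)
step 13: x0=(0.3385, -0.3446) x1=(0.1326, 1.4611) x2=(1.1403, -0.8257) x3=(-0.0445, 0.7389)
step 14: x0=(0.3363, -0.2919) x1=(0.1809, 1.3865) x2=(1.1121, -0.7845) x3=(-0.0026, 0.6572)

1.8224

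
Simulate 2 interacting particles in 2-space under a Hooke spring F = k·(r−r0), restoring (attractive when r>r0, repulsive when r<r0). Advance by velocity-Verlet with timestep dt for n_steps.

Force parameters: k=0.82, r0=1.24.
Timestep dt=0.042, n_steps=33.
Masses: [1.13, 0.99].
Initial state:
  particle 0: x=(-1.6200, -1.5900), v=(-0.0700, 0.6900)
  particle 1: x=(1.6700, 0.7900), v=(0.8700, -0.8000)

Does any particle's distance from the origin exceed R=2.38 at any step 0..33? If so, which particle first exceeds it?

no

step 0: x0=(-1.6200, -1.5900) x1=(1.6700, 0.7900)
step 1: x0=(-1.6215, -1.5600) x1=(1.7049, 0.7552)
step 2: x0=(-1.6200, -1.5279) x1=(1.7364, 0.7180)
step 3: x0=(-1.6155, -1.4938) x1=(1.7645, 0.6786)
step 4: x0=(-1.6081, -1.4578) x1=(1.7892, 0.6370)
step 5: x0=(-1.5977, -1.4199) x1=(1.8104, 0.5933)
step 6: x0=(-1.5842, -1.3803) x1=(1.8283, 0.5475)
step 7: x0=(-1.5678, -1.3390) x1=(1.8427, 0.4998)
step 8: x0=(-1.5484, -1.2961) x1=(1.8537, 0.4503)
step 9: x0=(-1.5261, -1.2516) x1=(1.8614, 0.3991)
step 10: x0=(-1.5008, -1.2058) x1=(1.8658, 0.3462)
step 11: x0=(-1.4727, -1.1586) x1=(1.8669, 0.2919)
step 12: x0=(-1.4418, -1.1102) x1=(1.8648, 0.2361)
step 13: x0=(-1.4081, -1.0607) x1=(1.8595, 0.1791)
step 14: x0=(-1.3717, -1.0102) x1=(1.8511, 0.1209)
step 15: x0=(-1.3326, -0.9587) x1=(1.8398, 0.0616)
step 16: x0=(-1.2911, -0.9064) x1=(1.8255, 0.0014)
step 17: x0=(-1.2470, -0.8534) x1=(1.8084, -0.0596)
step 18: x0=(-1.2006, -0.7998) x1=(1.7886, -0.1213)
step 19: x0=(-1.1519, -0.7457) x1=(1.7662, -0.1836)
step 20: x0=(-1.1011, -0.6911) x1=(1.7414, -0.2464)
step 21: x0=(-1.0481, -0.6363) x1=(1.7141, -0.3096)
step 22: x0=(-0.9932, -0.5811) x1=(1.6846, -0.3730)
step 23: x0=(-0.9365, -0.5259) x1=(1.6531, -0.4366)
step 24: x0=(-0.8780, -0.4706) x1=(1.6195, -0.5002)
step 25: x0=(-0.8179, -0.4153) x1=(1.5841, -0.5639)
step 26: x0=(-0.7564, -0.3601) x1=(1.5470, -0.6274)
step 27: x0=(-0.6934, -0.3050) x1=(1.5084, -0.6908)
step 28: x0=(-0.6292, -0.2502) x1=(1.4683, -0.7538)
step 29: x0=(-0.5639, -0.1957) x1=(1.4269, -0.8166)
step 30: x0=(-0.4975, -0.1415) x1=(1.3843, -0.8790)
step 31: x0=(-0.4302, -0.0876) x1=(1.3407, -0.9410)
step 32: x0=(-0.3621, -0.0341) x1=(1.2961, -1.0026)
step 33: x0=(-0.2932, 0.0189) x1=(1.2506, -1.0636)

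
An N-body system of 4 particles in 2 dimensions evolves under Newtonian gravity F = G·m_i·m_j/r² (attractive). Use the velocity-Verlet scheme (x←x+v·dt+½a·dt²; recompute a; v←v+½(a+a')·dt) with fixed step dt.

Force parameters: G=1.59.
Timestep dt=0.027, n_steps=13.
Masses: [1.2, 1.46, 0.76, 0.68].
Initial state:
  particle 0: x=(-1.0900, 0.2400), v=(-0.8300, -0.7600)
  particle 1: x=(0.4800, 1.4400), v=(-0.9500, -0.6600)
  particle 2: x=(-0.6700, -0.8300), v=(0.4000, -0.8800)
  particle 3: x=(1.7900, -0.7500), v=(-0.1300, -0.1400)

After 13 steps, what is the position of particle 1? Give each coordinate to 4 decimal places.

step 0: x0=(-1.0900, 0.2400) x1=(0.4800, 1.4400) x2=(-0.6700, -0.8300) x3=(1.7900, -0.7500)
step 1: x0=(-1.1121, 0.2193) x1=(0.4542, 1.4220) x2=(-0.6593, -0.8532) x3=(1.7863, -0.7536)
step 2: x0=(-1.1335, 0.1982) x1=(0.4281, 1.4035) x2=(-0.6487, -0.8751) x3=(1.7821, -0.7570)
step 3: x0=(-1.1542, 0.1768) x1=(0.4018, 1.3845) x2=(-0.6383, -0.8959) x3=(1.7776, -0.7602)
step 4: x0=(-1.1742, 0.1551) x1=(0.3752, 1.3652) x2=(-0.6280, -0.9156) x3=(1.7726, -0.7630)
step 5: x0=(-1.1935, 0.1330) x1=(0.3483, 1.3453) x2=(-0.6180, -0.9341) x3=(1.7671, -0.7656)
step 6: x0=(-1.2121, 0.1107) x1=(0.3211, 1.3250) x2=(-0.6082, -0.9516) x3=(1.7613, -0.7680)
step 7: x0=(-1.2300, 0.0882) x1=(0.2937, 1.3043) x2=(-0.5985, -0.9680) x3=(1.7549, -0.7701)
step 8: x0=(-1.2472, 0.0653) x1=(0.2659, 1.2831) x2=(-0.5891, -0.9833) x3=(1.7482, -0.7720)
step 9: x0=(-1.2636, 0.0423) x1=(0.2380, 1.2614) x2=(-0.5800, -0.9975) x3=(1.7409, -0.7737)
step 10: x0=(-1.2793, 0.0191) x1=(0.2097, 1.2392) x2=(-0.5711, -1.0107) x3=(1.7333, -0.7751)
step 11: x0=(-1.2943, -0.0044) x1=(0.1812, 1.2166) x2=(-0.5624, -1.0229) x3=(1.7251, -0.7762)
step 12: x0=(-1.3084, -0.0280) x1=(0.1524, 1.1934) x2=(-0.5540, -1.0341) x3=(1.7165, -0.7772)
step 13: x0=(-1.3219, -0.0518) x1=(0.1234, 1.1698) x2=(-0.5460, -1.0442) x3=(1.7075, -0.7779)

(0.1234, 1.1698)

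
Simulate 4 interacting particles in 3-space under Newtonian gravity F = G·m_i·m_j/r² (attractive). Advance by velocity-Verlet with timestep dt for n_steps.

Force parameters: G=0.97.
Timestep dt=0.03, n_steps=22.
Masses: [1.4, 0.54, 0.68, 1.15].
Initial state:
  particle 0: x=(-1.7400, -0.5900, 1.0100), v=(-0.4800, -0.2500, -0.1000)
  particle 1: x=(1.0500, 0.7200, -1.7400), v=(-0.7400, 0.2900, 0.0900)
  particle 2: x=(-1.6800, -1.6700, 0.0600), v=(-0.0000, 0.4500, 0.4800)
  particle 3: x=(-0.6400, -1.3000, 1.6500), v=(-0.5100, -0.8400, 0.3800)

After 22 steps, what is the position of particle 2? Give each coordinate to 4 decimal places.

step 0: x0=(-1.7400, -0.5900, 1.0100) x1=(1.0500, 0.7200, -1.7400) x2=(-1.6800, -1.6700, 0.0600) x3=(-0.6400, -1.3000, 1.6500)
step 1: x0=(-1.7542, -0.5977, 1.0070) x1=(1.0278, 0.7287, -1.7372) x2=(-1.6799, -1.6562, 0.0747) x3=(-0.6556, -1.3251, 1.6612)
step 2: x0=(-1.7680, -0.6059, 1.0040) x1=(1.0054, 0.7373, -1.7344) x2=(-1.6797, -1.6420, 0.0900) x3=(-0.6716, -1.3499, 1.6720)
step 3: x0=(-1.7815, -0.6145, 1.0010) x1=(0.9830, 0.7458, -1.7314) x2=(-1.6794, -1.6272, 0.1060) x3=(-0.6881, -1.3744, 1.6824)
step 4: x0=(-1.7946, -0.6236, 0.9979) x1=(0.9604, 0.7542, -1.7283) x2=(-1.6790, -1.6118, 0.1226) x3=(-0.7052, -1.3987, 1.6924)
step 5: x0=(-1.8073, -0.6331, 0.9948) x1=(0.9378, 0.7626, -1.7252) x2=(-1.6784, -1.5958, 0.1399) x3=(-0.7227, -1.4227, 1.7019)
step 6: x0=(-1.8196, -0.6431, 0.9917) x1=(0.9151, 0.7709, -1.7219) x2=(-1.6777, -1.5793, 0.1579) x3=(-0.7406, -1.4464, 1.7111)
step 7: x0=(-1.8316, -0.6537, 0.9885) x1=(0.8923, 0.7792, -1.7185) x2=(-1.6770, -1.5622, 0.1767) x3=(-0.7590, -1.4699, 1.7198)
step 8: x0=(-1.8432, -0.6647, 0.9852) x1=(0.8694, 0.7873, -1.7150) x2=(-1.6762, -1.5444, 0.1963) x3=(-0.7779, -1.4931, 1.7281)
step 9: x0=(-1.8545, -0.6762, 0.9818) x1=(0.8464, 0.7954, -1.7114) x2=(-1.6753, -1.5260, 0.2167) x3=(-0.7972, -1.5159, 1.7360)
step 10: x0=(-1.8653, -0.6883, 0.9784) x1=(0.8233, 0.8034, -1.7077) x2=(-1.6743, -1.5069, 0.2380) x3=(-0.8169, -1.5386, 1.7434)
step 11: x0=(-1.8758, -0.7010, 0.9748) x1=(0.8002, 0.8114, -1.7039) x2=(-1.6734, -1.4870, 0.2601) x3=(-0.8371, -1.5609, 1.7504)
step 12: x0=(-1.8859, -0.7142, 0.9710) x1=(0.7769, 0.8192, -1.6999) x2=(-1.6725, -1.4664, 0.2833) x3=(-0.8577, -1.5829, 1.7570)
step 13: x0=(-1.8956, -0.7281, 0.9671) x1=(0.7536, 0.8270, -1.6959) x2=(-1.6716, -1.4450, 0.3075) x3=(-0.8787, -1.6046, 1.7631)
step 14: x0=(-1.9049, -0.7426, 0.9630) x1=(0.7301, 0.8347, -1.6918) x2=(-1.6707, -1.4227, 0.3328) x3=(-0.9001, -1.6260, 1.7687)
step 15: x0=(-1.9137, -0.7578, 0.9586) x1=(0.7066, 0.8423, -1.6876) x2=(-1.6701, -1.3995, 0.3593) x3=(-0.9220, -1.6470, 1.7739)
step 16: x0=(-1.9221, -0.7737, 0.9540) x1=(0.6830, 0.8499, -1.6832) x2=(-1.6696, -1.3753, 0.3871) x3=(-0.9442, -1.6678, 1.7786)
step 17: x0=(-1.9299, -0.7904, 0.9490) x1=(0.6592, 0.8573, -1.6788) x2=(-1.6694, -1.3501, 0.4163) x3=(-0.9669, -1.6882, 1.7828)
step 18: x0=(-1.9372, -0.8080, 0.9437) x1=(0.6354, 0.8647, -1.6742) x2=(-1.6696, -1.3236, 0.4470) x3=(-0.9900, -1.7082, 1.7865)
step 19: x0=(-1.9439, -0.8264, 0.9379) x1=(0.6115, 0.8720, -1.6695) x2=(-1.6703, -1.2958, 0.4794) x3=(-1.0135, -1.7279, 1.7897)
step 20: x0=(-1.9498, -0.8459, 0.9316) x1=(0.5876, 0.8793, -1.6648) x2=(-1.6717, -1.2665, 0.5137) x3=(-1.0374, -1.7471, 1.7924)
step 21: x0=(-1.9549, -0.8664, 0.9246) x1=(0.5635, 0.8864, -1.6599) x2=(-1.6741, -1.2355, 0.5502) x3=(-1.0617, -1.7660, 1.7946)
step 22: x0=(-1.9589, -0.8883, 0.9168) x1=(0.5393, 0.8935, -1.6549) x2=(-1.6780, -1.2025, 0.5893) x3=(-1.0865, -1.7845, 1.7962)

(-1.6780, -1.2025, 0.5893)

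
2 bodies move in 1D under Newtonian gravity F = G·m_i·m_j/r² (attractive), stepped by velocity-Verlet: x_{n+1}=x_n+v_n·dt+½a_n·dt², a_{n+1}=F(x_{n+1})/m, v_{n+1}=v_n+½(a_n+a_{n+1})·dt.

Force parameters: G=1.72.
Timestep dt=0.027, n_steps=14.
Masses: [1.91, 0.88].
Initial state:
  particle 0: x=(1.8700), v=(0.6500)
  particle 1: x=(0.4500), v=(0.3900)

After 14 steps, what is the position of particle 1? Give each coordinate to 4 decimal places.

step 0: x0=(1.8700) x1=(0.4500)
step 1: x0=(1.8873) x1=(0.4611)
step 2: x0=(1.9040) x1=(0.4734)
step 3: x0=(1.9202) x1=(0.4869)
step 4: x0=(1.9359) x1=(0.5015)
step 5: x0=(1.9510) x1=(0.5173)
step 6: x0=(1.9656) x1=(0.5343)
step 7: x0=(1.9796) x1=(0.5524)
step 8: x0=(1.9931) x1=(0.5717)
step 9: x0=(2.0061) x1=(0.5922)
step 10: x0=(2.0185) x1=(0.6139)
step 11: x0=(2.0303) x1=(0.6369)
step 12: x0=(2.0416) x1=(0.6610)
step 13: x0=(2.0523) x1=(0.6864)
step 14: x0=(2.0624) x1=(0.7131)

(0.7131)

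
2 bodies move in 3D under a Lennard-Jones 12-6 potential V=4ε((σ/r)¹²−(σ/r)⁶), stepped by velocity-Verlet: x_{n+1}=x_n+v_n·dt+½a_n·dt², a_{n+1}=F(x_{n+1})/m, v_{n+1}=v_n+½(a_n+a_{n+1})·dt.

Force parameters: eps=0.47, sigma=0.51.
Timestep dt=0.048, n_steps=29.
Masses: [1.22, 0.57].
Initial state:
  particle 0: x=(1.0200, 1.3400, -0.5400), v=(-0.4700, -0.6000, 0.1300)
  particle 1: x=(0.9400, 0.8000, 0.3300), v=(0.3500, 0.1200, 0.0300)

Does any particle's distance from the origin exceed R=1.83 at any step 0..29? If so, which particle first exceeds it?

step 0: x0=(1.0200, 1.3400, -0.5400) x1=(0.9400, 0.8000, 0.3300)
step 1: x0=(0.9974, 1.3111, -0.5336) x1=(0.9568, 0.8059, 0.3312)
step 2: x0=(0.9748, 1.2821, -0.5270) x1=(0.9737, 0.8122, 0.3317)
step 3: x0=(0.9523, 1.2528, -0.5199) x1=(0.9905, 0.8190, 0.3314)
step 4: x0=(0.9297, 1.2233, -0.5124) x1=(1.0074, 0.8262, 0.3302)
step 5: x0=(0.9072, 1.1936, -0.5044) x1=(1.0241, 0.8339, 0.3279)
step 6: x0=(0.8847, 1.1636, -0.4959) x1=(1.0406, 0.8422, 0.3243)
step 7: x0=(0.8624, 1.1334, -0.4866) x1=(1.0568, 0.8511, 0.3192)
step 8: x0=(0.8403, 1.1028, -0.4765) x1=(1.0727, 0.8606, 0.3124)
step 9: x0=(0.8185, 1.0720, -0.4655) x1=(1.0879, 0.8707, 0.3036)
step 10: x0=(0.7970, 1.0409, -0.4534) x1=(1.1024, 0.8814, 0.2926)
step 11: x0=(0.7760, 1.0095, -0.4401) x1=(1.1158, 0.8926, 0.2790)
step 12: x0=(0.7557, 0.9780, -0.4255) x1=(1.1279, 0.9043, 0.2625)
step 13: x0=(0.7362, 0.9462, -0.4094) x1=(1.1382, 0.9163, 0.2428)
step 14: x0=(0.7177, 0.9144, -0.3916) x1=(1.1463, 0.9285, 0.2195)
step 15: x0=(0.7005, 0.8827, -0.3719) x1=(1.1515, 0.9406, 0.1921)
step 16: x0=(0.6851, 0.8511, -0.3501) x1=(1.1531, 0.9523, 0.1602)
step 17: x0=(0.6717, 0.8200, -0.3259) x1=(1.1502, 0.9629, 0.1234)
step 18: x0=(0.6610, 0.7897, -0.2993) x1=(1.1415, 0.9719, 0.0811)
step 19: x0=(0.6535, 0.7606, -0.2702) x1=(1.1262, 0.9783, 0.0336)
step 20: x0=(0.6487, 0.7328, -0.2393) x1=(1.1051, 0.9821, -0.0176)
step 21: x0=(0.6425, 0.7042, -0.2091) x1=(1.0867, 0.9873, -0.0675)
step 22: x0=(0.6292, 0.6711, -0.1811) x1=(1.0837, 1.0024, -0.1126)
step 23: x0=(0.6149, 0.6372, -0.1534) x1=(1.0829, 1.0190, -0.1572)
step 24: x0=(0.6033, 0.6055, -0.1256) x1=(1.0762, 1.0309, -0.2019)
step 25: x0=(0.5948, 0.5766, -0.0983) x1=(1.0630, 1.0369, -0.2454)
step 26: x0=(0.5888, 0.5502, -0.0719) x1=(1.0443, 1.0375, -0.2873)
step 27: x0=(0.5849, 0.5261, -0.0464) x1=(1.0211, 1.0333, -0.3270)
step 28: x0=(0.5826, 0.5038, -0.0219) x1=(0.9945, 1.0251, -0.3645)
step 29: x0=(0.5816, 0.4831, 0.0014) x1=(0.9652, 1.0135, -0.3998)

no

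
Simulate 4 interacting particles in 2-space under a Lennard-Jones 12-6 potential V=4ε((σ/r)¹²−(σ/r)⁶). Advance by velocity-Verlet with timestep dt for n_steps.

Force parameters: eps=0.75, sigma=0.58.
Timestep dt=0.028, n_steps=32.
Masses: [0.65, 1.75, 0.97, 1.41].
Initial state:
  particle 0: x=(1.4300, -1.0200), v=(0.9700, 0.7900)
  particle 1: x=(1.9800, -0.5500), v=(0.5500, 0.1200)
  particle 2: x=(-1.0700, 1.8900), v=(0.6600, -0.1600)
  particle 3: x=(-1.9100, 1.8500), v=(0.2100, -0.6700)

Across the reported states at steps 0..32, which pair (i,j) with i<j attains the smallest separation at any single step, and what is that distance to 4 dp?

step 0: x0=(1.4300, -1.0200) x1=(1.9800, -0.5500) x2=(-1.0700, 1.8900) x3=(-1.9100, 1.8500)
step 1: x0=(1.4586, -0.9967) x1=(1.9949, -0.5471) x2=(-1.0522, 1.8855) x3=(-1.9036, 1.8313)
step 2: x0=(1.4899, -0.9711) x1=(2.0087, -0.5450) x2=(-1.0358, 1.8809) x3=(-1.8963, 1.8126)
step 3: x0=(1.5229, -0.9440) x1=(2.0220, -0.5435) x2=(-1.0207, 1.8762) x3=(-1.8881, 1.7940)
step 4: x0=(1.5544, -0.9183) x1=(2.0358, -0.5415) x2=(-1.0068, 1.8714) x3=(-1.8791, 1.7754)
step 5: x0=(1.5764, -0.8998) x1=(2.0530, -0.5368) x2=(-0.9940, 1.8664) x3=(-1.8693, 1.7570)
step 6: x0=(1.5832, -0.8931) x1=(2.0760, -0.5277) x2=(-0.9823, 1.8614) x3=(-1.8588, 1.7387)
step 7: x0=(1.5813, -0.8927) x1=(2.1022, -0.5162) x2=(-0.9717, 1.8561) x3=(-1.8475, 1.7204)
step 8: x0=(1.5782, -0.8933) x1=(2.1289, -0.5045) x2=(-0.9621, 1.8507) x3=(-1.8355, 1.7023)
step 9: x0=(1.5771, -0.8924) x1=(2.1548, -0.4932) x2=(-0.9537, 1.8451) x3=(-1.8227, 1.6843)
step 10: x0=(1.5789, -0.8894) x1=(2.1796, -0.4827) x2=(-0.9463, 1.8394) x3=(-1.8092, 1.6664)
step 11: x0=(1.5839, -0.8844) x1=(2.2032, -0.4730) x2=(-0.9400, 1.8334) x3=(-1.7949, 1.6487)
step 12: x0=(1.5918, -0.8774) x1=(2.2257, -0.4641) x2=(-0.9349, 1.8271) x3=(-1.7798, 1.6312)
step 13: x0=(1.6027, -0.8685) x1=(2.2472, -0.4558) x2=(-0.9310, 1.8206) x3=(-1.7639, 1.6138)
step 14: x0=(1.6164, -0.8578) x1=(2.2676, -0.4482) x2=(-0.9284, 1.8137) x3=(-1.7471, 1.5967)
step 15: x0=(1.6328, -0.8453) x1=(2.2870, -0.4412) x2=(-0.9271, 1.8065) x3=(-1.7294, 1.5798)
step 16: x0=(1.6520, -0.8311) x1=(2.3053, -0.4349) x2=(-0.9272, 1.7989) x3=(-1.7107, 1.5632)
step 17: x0=(1.6741, -0.8152) x1=(2.3226, -0.4293) x2=(-0.9290, 1.7908) x3=(-1.6909, 1.5469)
step 18: x0=(1.6992, -0.7975) x1=(2.3388, -0.4243) x2=(-0.9326, 1.7821) x3=(-1.6698, 1.5310)
step 19: x0=(1.7275, -0.7779) x1=(2.3538, -0.4200) x2=(-0.9382, 1.7728) x3=(-1.6474, 1.5156)
step 20: x0=(1.7590, -0.7565) x1=(2.3676, -0.4163) x2=(-0.9460, 1.7626) x3=(-1.6235, 1.5008)
step 21: x0=(1.7935, -0.7335) x1=(2.3802, -0.4133) x2=(-0.9561, 1.7516) x3=(-1.5979, 1.4865)
step 22: x0=(1.8298, -0.7094) x1=(2.3922, -0.4107) x2=(-0.9683, 1.7396) x3=(-1.5709, 1.4729)
step 23: x0=(1.8637, -0.6866) x1=(2.4051, -0.4076) x2=(-0.9811, 1.7274) x3=(-1.5435, 1.4595)
step 24: x0=(1.8860, -0.6698) x1=(2.4223, -0.4022) x2=(-0.9898, 1.7172) x3=(-1.5189, 1.4447)
step 25: x0=(1.8912, -0.6615) x1=(2.4459, -0.3937) x2=(-0.9852, 1.7138) x3=(-1.5035, 1.4251)
step 26: x0=(1.8877, -0.6574) x1=(2.4727, -0.3837) x2=(-0.9666, 1.7182) x3=(-1.4977, 1.4003)
step 27: x0=(1.8834, -0.6537) x1=(2.4998, -0.3735) x2=(-0.9432, 1.7255) x3=(-1.4952, 1.3734)
step 28: x0=(1.8815, -0.6489) x1=(2.5259, -0.3637) x2=(-0.9201, 1.7327) x3=(-1.4925, 1.3466)
step 29: x0=(1.8830, -0.6426) x1=(2.5509, -0.3544) x2=(-0.8988, 1.7386) x3=(-1.4886, 1.3207)
step 30: x0=(1.8879, -0.6349) x1=(2.5746, -0.3457) x2=(-0.8795, 1.7430) x3=(-1.4832, 1.2958)
step 31: x0=(1.8961, -0.6257) x1=(2.5970, -0.3376) x2=(-0.8621, 1.7460) x3=(-1.4766, 1.2719)
step 32: x0=(1.9074, -0.6153) x1=(2.6183, -0.3299) x2=(-0.8464, 1.7478) x3=(-1.4688, 1.2489)

pair (2,3), distance 0.5932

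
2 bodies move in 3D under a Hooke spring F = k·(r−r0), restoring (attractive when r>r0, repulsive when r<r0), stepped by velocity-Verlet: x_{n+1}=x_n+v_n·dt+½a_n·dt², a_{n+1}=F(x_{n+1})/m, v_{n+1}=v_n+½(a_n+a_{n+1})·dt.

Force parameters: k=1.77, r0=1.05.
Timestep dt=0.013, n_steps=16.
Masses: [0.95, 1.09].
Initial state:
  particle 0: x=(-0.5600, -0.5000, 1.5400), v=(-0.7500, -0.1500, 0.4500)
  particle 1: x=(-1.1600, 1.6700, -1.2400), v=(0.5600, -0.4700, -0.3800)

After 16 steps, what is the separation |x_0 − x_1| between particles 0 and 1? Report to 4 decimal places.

3.4508

step 0: x0=(-0.5600, -0.5000, 1.5400) x1=(-1.1600, 1.6700, -1.2400)
step 1: x0=(-0.5698, -0.5017, 1.5455) x1=(-1.1527, 1.6637, -1.2447)
step 2: x0=(-0.5798, -0.5029, 1.5505) x1=(-1.1452, 1.6569, -1.2488)
step 3: x0=(-0.5898, -0.5037, 1.5548) x1=(-1.1376, 1.6498, -1.2524)
step 4: x0=(-0.6000, -0.5039, 1.5584) x1=(-1.1300, 1.6422, -1.2554)
step 5: x0=(-0.6103, -0.5037, 1.5615) x1=(-1.1222, 1.6342, -1.2579)
step 6: x0=(-0.6208, -0.5031, 1.5639) x1=(-1.1143, 1.6258, -1.2599)
step 7: x0=(-0.6313, -0.5019, 1.5657) x1=(-1.1064, 1.6170, -1.2613)
step 8: x0=(-0.6419, -0.5003, 1.5669) x1=(-1.0983, 1.6078, -1.2621)
step 9: x0=(-0.6527, -0.4982, 1.5674) x1=(-1.0902, 1.5981, -1.2624)
step 10: x0=(-0.6635, -0.4956, 1.5673) x1=(-1.0819, 1.5881, -1.2622)
step 11: x0=(-0.6745, -0.4926, 1.5666) x1=(-1.0736, 1.5776, -1.2614)
step 12: x0=(-0.6855, -0.4891, 1.5652) x1=(-1.0653, 1.5668, -1.2601)
step 13: x0=(-0.6966, -0.4852, 1.5633) x1=(-1.0568, 1.5555, -1.2582)
step 14: x0=(-0.7078, -0.4808, 1.5607) x1=(-1.0483, 1.5439, -1.2558)
step 15: x0=(-0.7190, -0.4759, 1.5575) x1=(-1.0397, 1.5319, -1.2528)
step 16: x0=(-0.7304, -0.4707, 1.5536) x1=(-1.0310, 1.5195, -1.2494)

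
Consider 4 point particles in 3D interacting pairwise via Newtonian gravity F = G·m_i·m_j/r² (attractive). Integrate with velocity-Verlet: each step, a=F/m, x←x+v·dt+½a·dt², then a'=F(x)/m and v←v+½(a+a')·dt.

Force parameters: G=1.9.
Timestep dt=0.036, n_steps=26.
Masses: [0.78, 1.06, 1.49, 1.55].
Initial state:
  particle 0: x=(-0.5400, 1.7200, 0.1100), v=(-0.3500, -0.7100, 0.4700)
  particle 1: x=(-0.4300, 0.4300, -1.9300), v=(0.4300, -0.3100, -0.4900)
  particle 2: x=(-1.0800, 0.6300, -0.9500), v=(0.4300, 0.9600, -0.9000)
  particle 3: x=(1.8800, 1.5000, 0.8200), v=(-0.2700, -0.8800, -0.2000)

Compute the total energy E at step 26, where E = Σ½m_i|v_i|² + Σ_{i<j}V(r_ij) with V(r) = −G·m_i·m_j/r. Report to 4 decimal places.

-4.8949

step 0: x0=(-0.5400, 1.7200, 0.1100) x1=(-0.4300, 0.4300, -1.9300) x2=(-1.0800, 0.6300, -0.9500) x3=(1.8800, 1.5000, 0.8200)
step 1: x0=(-0.5525, 1.6938, 0.1264) x1=(-0.4151, 0.4192, -1.9463) x2=(-1.0638, 0.6647, -0.9828) x3=(1.8700, 1.4683, 0.8126)
step 2: x0=(-0.5649, 1.6664, 0.1415) x1=(-0.4016, 0.4092, -1.9601) x2=(-1.0460, 0.6996, -1.0165) x3=(1.8593, 1.4364, 0.8049)
step 3: x0=(-0.5772, 1.6379, 0.1554) x1=(-0.3893, 0.4000, -1.9713) x2=(-1.0268, 0.7345, -1.0509) x3=(1.8479, 1.4045, 0.7967)
step 4: x0=(-0.5892, 1.6082, 0.1679) x1=(-0.3783, 0.3919, -1.9798) x2=(-1.0060, 0.7694, -1.0861) x3=(1.8359, 1.3725, 0.7882)
step 5: x0=(-0.6011, 1.5774, 0.1789) x1=(-0.3687, 0.3849, -1.9858) x2=(-0.9837, 0.8041, -1.1220) x3=(1.8233, 1.3405, 0.7793)
step 6: x0=(-0.6127, 1.5457, 0.1885) x1=(-0.3605, 0.3791, -1.9891) x2=(-0.9598, 0.8385, -1.1586) x3=(1.8100, 1.3083, 0.7701)
step 7: x0=(-0.6239, 1.5130, 0.1966) x1=(-0.3536, 0.3748, -1.9898) x2=(-0.9344, 0.8725, -1.1958) x3=(1.7960, 1.2761, 0.7604)
step 8: x0=(-0.6349, 1.4794, 0.2031) x1=(-0.3483, 0.3720, -1.9878) x2=(-0.9075, 0.9059, -1.2337) x3=(1.7813, 1.2439, 0.7503)
step 9: x0=(-0.6454, 1.4450, 0.2080) x1=(-0.3444, 0.3710, -1.9831) x2=(-0.8790, 0.9385, -1.2723) x3=(1.7659, 1.2116, 0.7398)
step 10: x0=(-0.6556, 1.4100, 0.2113) x1=(-0.3420, 0.3720, -1.9757) x2=(-0.8489, 0.9701, -1.3115) x3=(1.7499, 1.1792, 0.7288)
step 11: x0=(-0.6652, 1.3743, 0.2129) x1=(-0.3413, 0.3752, -1.9655) x2=(-0.8172, 1.0005, -1.3514) x3=(1.7331, 1.1468, 0.7174)
step 12: x0=(-0.6743, 1.3380, 0.2129) x1=(-0.3421, 0.3810, -1.9524) x2=(-0.7839, 1.0294, -1.3919) x3=(1.7157, 1.1144, 0.7056)
step 13: x0=(-0.6827, 1.3012, 0.2113) x1=(-0.3446, 0.3896, -1.9366) x2=(-0.7490, 1.0566, -1.4332) x3=(1.6975, 1.0819, 0.6934)
step 14: x0=(-0.6906, 1.2640, 0.2081) x1=(-0.3488, 0.4014, -1.9178) x2=(-0.7125, 1.0818, -1.4752) x3=(1.6787, 1.0494, 0.6806)
step 15: x0=(-0.6977, 1.2264, 0.2033) x1=(-0.3547, 0.4170, -1.8962) x2=(-0.6744, 1.1044, -1.5179) x3=(1.6591, 1.0169, 0.6674)
step 16: x0=(-0.7042, 1.1885, 0.1969) x1=(-0.3624, 0.4370, -1.8717) x2=(-0.6346, 1.1242, -1.5613) x3=(1.6388, 0.9844, 0.6537)
step 17: x0=(-0.7098, 1.1503, 0.1890) x1=(-0.3719, 0.4620, -1.8443) x2=(-0.5932, 1.1405, -1.6054) x3=(1.6177, 0.9519, 0.6395)
step 18: x0=(-0.7146, 1.1119, 0.1795) x1=(-0.3832, 0.4931, -1.8142) x2=(-0.5503, 1.1526, -1.6501) x3=(1.5959, 0.9194, 0.6247)
step 19: x0=(-0.7186, 1.0732, 0.1686) x1=(-0.3960, 0.5314, -1.7816) x2=(-0.5058, 1.1596, -1.6952) x3=(1.5734, 0.8870, 0.6094)
step 20: x0=(-0.7217, 1.0344, 0.1561) x1=(-0.4102, 0.5785, -1.7472) x2=(-0.4600, 1.1604, -1.7404) x3=(1.5501, 0.8545, 0.5936)
step 21: x0=(-0.7238, 0.9955, 0.1422) x1=(-0.4252, 0.6364, -1.7118) x2=(-0.4135, 1.1536, -1.7848) x3=(1.5260, 0.8221, 0.5772)
step 22: x0=(-0.7250, 0.9564, 0.1267) x1=(-0.4396, 0.7078, -1.6774) x2=(-0.3669, 1.1371, -1.8270) x3=(1.5011, 0.7898, 0.5602)
step 23: x0=(-0.7251, 0.9173, 0.1098) x1=(-0.4511, 0.7955, -1.6479) x2=(-0.3222, 1.1091, -1.8645) x3=(1.4754, 0.7575, 0.5427)
step 24: x0=(-0.7243, 0.8781, 0.0913) x1=(-0.4551, 0.9008, -1.6295) x2=(-0.2824, 1.0685, -1.8925) x3=(1.4489, 0.7253, 0.5245)
step 25: x0=(-0.7223, 0.8390, 0.0713) x1=(-0.4450, 1.0197, -1.6315) x2=(-0.2524, 1.0181, -1.9046) x3=(1.4216, 0.6932, 0.5056)
step 26: x0=(-0.7192, 0.8000, 0.0497) x1=(-0.4157, 1.1383, -1.6594) x2=(-0.2358, 0.9677, -1.8967) x3=(1.3935, 0.6612, 0.4861)
step 0 velocities: v0=(-0.3500, -0.7100, 0.4700) v1=(0.4300, -0.3100, -0.4900) v2=(0.4300, 0.9600, -0.9000) v3=(-0.2700, -0.8800, -0.2000)
step 0: KE=2.7222, PE=-7.5085, E=-4.7864
step 26 velocities: v0=(0.1018, -1.0808, -0.6209) v1=(1.0433, 3.0764, -1.0605) v2=(0.3022, -1.2476, 0.4425) v3=(-0.7939, -0.8871, -0.5514)
step 26: KE=9.5065, PE=-14.4015, E=-4.8949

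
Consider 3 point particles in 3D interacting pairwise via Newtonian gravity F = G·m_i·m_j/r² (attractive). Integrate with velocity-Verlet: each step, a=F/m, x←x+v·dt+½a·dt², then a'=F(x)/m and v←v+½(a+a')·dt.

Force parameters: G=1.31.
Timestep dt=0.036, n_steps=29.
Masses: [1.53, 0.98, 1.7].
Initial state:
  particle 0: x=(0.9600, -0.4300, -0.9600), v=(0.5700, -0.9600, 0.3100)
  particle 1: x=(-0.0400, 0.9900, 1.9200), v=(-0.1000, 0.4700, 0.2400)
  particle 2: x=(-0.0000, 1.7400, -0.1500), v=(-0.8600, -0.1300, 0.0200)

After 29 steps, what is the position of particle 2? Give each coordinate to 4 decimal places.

(-0.8187, 1.4581, -0.0199)

step 0: x0=(0.9600, -0.4300, -0.9600) x1=(-0.0400, 0.9900, 1.9200) x2=(-0.0000, 1.7400, -0.1500)
step 1: x0=(0.9804, -0.4643, -0.9487) x1=(-0.0436, 1.0070, 1.9283) x2=(-0.0309, 1.7351, -0.1492)
step 2: x0=(1.0006, -0.4982, -0.9371) x1=(-0.0470, 1.0240, 1.9358) x2=(-0.0616, 1.7297, -0.1482)
step 3: x0=(1.0206, -0.5317, -0.9253) x1=(-0.0505, 1.0412, 1.9425) x2=(-0.0922, 1.7239, -0.1470)
step 4: x0=(1.0403, -0.5647, -0.9133) x1=(-0.0538, 1.0585, 1.9485) x2=(-0.1226, 1.7176, -0.1455)
step 5: x0=(1.0599, -0.5973, -0.9010) x1=(-0.0572, 1.0758, 1.9538) x2=(-0.1528, 1.7110, -0.1439)
step 6: x0=(1.0792, -0.6295, -0.8885) x1=(-0.0604, 1.0932, 1.9583) x2=(-0.1829, 1.7039, -0.1420)
step 7: x0=(1.0983, -0.6614, -0.8758) x1=(-0.0637, 1.1106, 1.9621) x2=(-0.2128, 1.6965, -0.1398)
step 8: x0=(1.1171, -0.6928, -0.8629) x1=(-0.0669, 1.1282, 1.9651) x2=(-0.2425, 1.6887, -0.1374)
step 9: x0=(1.1358, -0.7239, -0.8498) x1=(-0.0701, 1.1457, 1.9674) x2=(-0.2720, 1.6805, -0.1348)
step 10: x0=(1.1543, -0.7547, -0.8365) x1=(-0.0733, 1.1634, 1.9689) x2=(-0.3013, 1.6720, -0.1319)
step 11: x0=(1.1725, -0.7850, -0.8230) x1=(-0.0765, 1.1810, 1.9697) x2=(-0.3305, 1.6631, -0.1288)
step 12: x0=(1.1905, -0.8151, -0.8093) x1=(-0.0796, 1.1987, 1.9697) x2=(-0.3594, 1.6539, -0.1253)
step 13: x0=(1.2083, -0.8448, -0.7955) x1=(-0.0828, 1.2164, 1.9690) x2=(-0.3882, 1.6444, -0.1216)
step 14: x0=(1.2259, -0.8742, -0.7815) x1=(-0.0861, 1.2341, 1.9675) x2=(-0.4167, 1.6346, -0.1176)
step 15: x0=(1.2433, -0.9032, -0.7674) x1=(-0.0893, 1.2519, 1.9653) x2=(-0.4451, 1.6245, -0.1133)
step 16: x0=(1.2605, -0.9320, -0.7531) x1=(-0.0926, 1.2696, 1.9624) x2=(-0.4732, 1.6141, -0.1087)
step 17: x0=(1.2775, -0.9604, -0.7386) x1=(-0.0959, 1.2873, 1.9587) x2=(-0.5012, 1.6035, -0.1039)
step 18: x0=(1.2943, -0.9886, -0.7241) x1=(-0.0993, 1.3050, 1.9542) x2=(-0.5289, 1.5925, -0.0987)
step 19: x0=(1.3109, -1.0164, -0.7094) x1=(-0.1028, 1.3227, 1.9490) x2=(-0.5564, 1.5814, -0.0932)
step 20: x0=(1.3273, -1.0440, -0.6945) x1=(-0.1063, 1.3404, 1.9431) x2=(-0.5837, 1.5700, -0.0873)
step 21: x0=(1.3435, -1.0712, -0.6795) x1=(-0.1099, 1.3580, 1.9364) x2=(-0.6108, 1.5583, -0.0812)
step 22: x0=(1.3595, -1.0983, -0.6644) x1=(-0.1136, 1.3756, 1.9289) x2=(-0.6376, 1.5465, -0.0747)
step 23: x0=(1.3753, -1.1250, -0.6492) x1=(-0.1174, 1.3931, 1.9207) x2=(-0.6642, 1.5344, -0.0679)
step 24: x0=(1.3909, -1.1515, -0.6339) x1=(-0.1213, 1.4106, 1.9117) x2=(-0.6906, 1.5221, -0.0608)
step 25: x0=(1.4064, -1.1777, -0.6185) x1=(-0.1254, 1.4280, 1.9019) x2=(-0.7167, 1.5097, -0.0533)
step 26: x0=(1.4216, -1.2036, -0.6029) x1=(-0.1295, 1.4453, 1.8914) x2=(-0.7426, 1.4970, -0.0455)
step 27: x0=(1.4366, -1.2293, -0.5873) x1=(-0.1338, 1.4625, 1.8801) x2=(-0.7682, 1.4842, -0.0373)
step 28: x0=(1.4515, -1.2548, -0.5715) x1=(-0.1383, 1.4796, 1.8680) x2=(-0.7936, 1.4712, -0.0288)
step 29: x0=(1.4662, -1.2800, -0.5557) x1=(-0.1430, 1.4966, 1.8552) x2=(-0.8187, 1.4581, -0.0199)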